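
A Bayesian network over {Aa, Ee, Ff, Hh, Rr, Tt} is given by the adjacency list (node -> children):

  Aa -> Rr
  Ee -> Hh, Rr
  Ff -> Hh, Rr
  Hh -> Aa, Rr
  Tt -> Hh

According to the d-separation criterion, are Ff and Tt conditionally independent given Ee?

Yes

4 paths connect Ff and Tt; each must be blocked for d-separation to hold:
Path 1: Ff → Hh ← Tt
  Hh is a collider here and neither Hh nor any of its descendants is conditioned on, so the collider stays closed — the path is blocked at Hh.
Path 2: Ff → Rr ← Ee → Hh ← Tt
  Rr is a collider here and neither Rr nor any of its descendants is conditioned on, so the collider stays closed — the path is blocked at Rr.
Path 3: Ff → Rr ← Aa ← Hh ← Tt
  Rr is a collider here and neither Rr nor any of its descendants is conditioned on, so the collider stays closed — the path is blocked at Rr.
Path 4: Ff → Rr ← Hh ← Tt
  Rr is a collider here and neither Rr nor any of its descendants is conditioned on, so the collider stays closed — the path is blocked at Rr.
Every path is blocked, so Ff and Tt are d-separated given {Ee}.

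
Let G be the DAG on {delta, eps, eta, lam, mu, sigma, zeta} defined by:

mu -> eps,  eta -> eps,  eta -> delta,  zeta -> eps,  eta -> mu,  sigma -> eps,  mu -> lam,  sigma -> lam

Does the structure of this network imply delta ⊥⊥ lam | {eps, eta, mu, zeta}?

4 paths connect delta and lam; each must be blocked for d-separation to hold:
  1. delta ← eta → mu → eps ← sigma → lam — eta:fork[blocks]; mu:chain[blocks]; eps:collider[open]; sigma:fork[open] ⇒ blocked
  2. delta ← eta → mu → lam — eta:fork[blocks]; mu:chain[blocks] ⇒ blocked
  3. delta ← eta → eps ← mu → lam — eta:fork[blocks]; eps:collider[open]; mu:fork[blocks] ⇒ blocked
  4. delta ← eta → eps ← sigma → lam — eta:fork[blocks]; eps:collider[open]; sigma:fork[open] ⇒ blocked
Since every path is blocked, d-separation holds.

Yes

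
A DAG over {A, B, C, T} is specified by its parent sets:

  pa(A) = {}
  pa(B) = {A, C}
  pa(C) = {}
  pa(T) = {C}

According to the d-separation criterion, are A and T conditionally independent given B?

The only undirected path from A to T is:
  1. A → B ← C → T — B:collider[open]; C:fork[open] ⇒ active
Since the path A → B ← C → T is active, A and T are not d-separated given {B}.

No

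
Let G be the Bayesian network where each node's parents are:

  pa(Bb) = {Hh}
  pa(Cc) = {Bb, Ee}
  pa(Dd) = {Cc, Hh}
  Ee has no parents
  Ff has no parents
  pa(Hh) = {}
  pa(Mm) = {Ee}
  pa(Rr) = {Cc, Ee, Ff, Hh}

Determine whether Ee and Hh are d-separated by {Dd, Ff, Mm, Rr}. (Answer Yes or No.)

No — Ee and Hh are not d-separated given {Dd, Ff, Mm, Rr}.

6 paths connect Ee and Hh; each must be blocked for d-separation to hold:
Path 1: Ee → Rr ← Hh
  Rr is a collider and Rr is conditioned on, which opens it — no node blocks this path, so it is active.
Path 2: Ee → Rr ← Cc ← Bb ← Hh
  Rr is a collider and Rr is conditioned on, which opens it; Cc is a chain and Cc is not conditioned on; Bb is a chain and Bb is not conditioned on — no node blocks this path, so it is active.
Path 3: Ee → Rr ← Cc → Dd ← Hh
  Rr is a collider and Rr is conditioned on, which opens it; Cc is a fork and Cc is not conditioned on; Dd is a collider and Dd is conditioned on, which opens it — no node blocks this path, so it is active.
Path 4: Ee → Cc ← Bb ← Hh
  Cc is a collider and its descendant Dd is conditioned on, which opens it; Bb is a chain and Bb is not conditioned on — no node blocks this path, so it is active.
Path 5: Ee → Cc → Dd ← Hh
  Cc is a chain and Cc is not conditioned on; Dd is a collider and Dd is conditioned on, which opens it — no node blocks this path, so it is active.
Path 6: Ee → Cc → Rr ← Hh
  Cc is a chain and Cc is not conditioned on; Rr is a collider and Rr is conditioned on, which opens it — no node blocks this path, so it is active.
At least one path is unblocked, so d-separation fails.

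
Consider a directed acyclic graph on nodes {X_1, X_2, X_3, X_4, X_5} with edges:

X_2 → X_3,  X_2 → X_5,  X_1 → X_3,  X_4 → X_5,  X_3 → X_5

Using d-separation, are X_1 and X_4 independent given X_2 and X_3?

There are 2 undirected paths between X_1 and X_4; checking each against the conditioning set {X_2, X_3}:
  1. X_1 → X_3 ← X_2 → X_5 ← X_4 — X_3:collider[open]; X_2:fork[blocks]; X_5:collider[blocks] ⇒ blocked
  2. X_1 → X_3 → X_5 ← X_4 — X_3:chain[blocks]; X_5:collider[blocks] ⇒ blocked
Every path is blocked, so X_1 and X_4 are d-separated given {X_2, X_3}.

Yes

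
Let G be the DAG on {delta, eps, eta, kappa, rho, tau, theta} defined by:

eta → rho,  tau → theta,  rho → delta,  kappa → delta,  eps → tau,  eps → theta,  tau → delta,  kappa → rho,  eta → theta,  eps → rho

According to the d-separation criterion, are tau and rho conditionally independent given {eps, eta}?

Yes — tau and rho are d-separated given {eps, eta}.

Enumerating the 6 paths from tau to rho and testing each for blocking by {eps, eta}:
Path 1: tau ← eps → theta ← eta → rho
  eps is a fork here and eps is conditioned on, so the path is blocked at eps.
Path 2: tau ← eps → rho
  eps is a fork here and eps is conditioned on, so the path is blocked at eps.
Path 3: tau → theta ← eps → rho
  theta is a collider here and neither theta nor any of its descendants is conditioned on, so the collider stays closed — the path is blocked at theta.
Path 4: tau → theta ← eta → rho
  theta is a collider here and neither theta nor any of its descendants is conditioned on, so the collider stays closed — the path is blocked at theta.
Path 5: tau → delta ← kappa → rho
  delta is a collider here and neither delta nor any of its descendants is conditioned on, so the collider stays closed — the path is blocked at delta.
Path 6: tau → delta ← rho
  delta is a collider here and neither delta nor any of its descendants is conditioned on, so the collider stays closed — the path is blocked at delta.
All paths are blocked; tau ⊥ rho | {eps, eta} holds.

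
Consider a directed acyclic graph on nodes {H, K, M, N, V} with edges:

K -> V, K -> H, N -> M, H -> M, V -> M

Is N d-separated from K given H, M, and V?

Yes

Enumerating the 2 paths from N to K and testing each for blocking by {H, M, V}:
Path 1: N → M ← H ← K
  H is a chain here and H is conditioned on, so the path is blocked at H.
Path 2: N → M ← V ← K
  V is a chain here and V is conditioned on, so the path is blocked at V.
Every path is blocked, so N and K are d-separated given {H, M, V}.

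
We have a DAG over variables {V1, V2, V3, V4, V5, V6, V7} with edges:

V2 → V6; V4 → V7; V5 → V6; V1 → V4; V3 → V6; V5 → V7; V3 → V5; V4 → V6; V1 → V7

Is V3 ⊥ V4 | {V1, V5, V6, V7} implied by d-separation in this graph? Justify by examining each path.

No

There are 6 undirected paths between V3 and V4; checking each against the conditioning set {V1, V5, V6, V7}:
  1. V3 → V5 → V7 ← V4 — V5:chain[blocks]; V7:collider[open] ⇒ blocked
  2. V3 → V5 → V7 ← V1 → V4 — V5:chain[blocks]; V7:collider[open]; V1:fork[blocks] ⇒ blocked
  3. V3 → V5 → V6 ← V4 — V5:chain[blocks]; V6:collider[open] ⇒ blocked
  4. V3 → V6 ← V5 → V7 ← V4 — V6:collider[open]; V5:fork[blocks]; V7:collider[open] ⇒ blocked
  5. V3 → V6 ← V5 → V7 ← V1 → V4 — V6:collider[open]; V5:fork[blocks]; V7:collider[open]; V1:fork[blocks] ⇒ blocked
  6. V3 → V6 ← V4 — V6:collider[open] ⇒ active
Because an active path exists, V3 and V4 are not d-separated.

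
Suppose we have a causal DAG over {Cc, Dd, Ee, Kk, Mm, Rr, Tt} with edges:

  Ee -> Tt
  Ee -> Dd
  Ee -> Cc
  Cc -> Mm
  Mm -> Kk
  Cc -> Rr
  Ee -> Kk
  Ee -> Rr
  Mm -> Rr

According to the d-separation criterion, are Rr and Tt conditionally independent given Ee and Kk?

Yes — Rr and Tt are d-separated given {Ee, Kk}.

We examine all 5 paths between Rr and Tt:
Path 1: Rr ← Mm → Kk ← Ee → Tt
  Ee is a fork here and Ee is conditioned on, so the path is blocked at Ee.
Path 2: Rr ← Mm ← Cc ← Ee → Tt
  Ee is a fork here and Ee is conditioned on, so the path is blocked at Ee.
Path 3: Rr ← Ee → Tt
  Ee is a fork here and Ee is conditioned on, so the path is blocked at Ee.
Path 4: Rr ← Cc → Mm → Kk ← Ee → Tt
  Ee is a fork here and Ee is conditioned on, so the path is blocked at Ee.
Path 5: Rr ← Cc ← Ee → Tt
  Ee is a fork here and Ee is conditioned on, so the path is blocked at Ee.
Since every path is blocked, d-separation holds.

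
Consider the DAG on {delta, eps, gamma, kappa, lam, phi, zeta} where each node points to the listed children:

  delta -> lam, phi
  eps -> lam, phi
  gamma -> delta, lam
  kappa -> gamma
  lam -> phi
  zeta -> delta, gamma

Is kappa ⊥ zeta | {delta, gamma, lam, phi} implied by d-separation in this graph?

There are 5 undirected paths between kappa and zeta; checking each against the conditioning set {delta, gamma, lam, phi}:
Path 1: kappa → gamma ← zeta
  gamma is a collider and gamma is conditioned on, which opens it — no node blocks this path, so it is active.
Path 2: kappa → gamma → lam ← eps → phi ← delta ← zeta
  gamma is a chain here and gamma is conditioned on, so the path is blocked at gamma.
Path 3: kappa → gamma → lam ← delta ← zeta
  gamma is a chain here and gamma is conditioned on, so the path is blocked at gamma.
Path 4: kappa → gamma → lam → phi ← delta ← zeta
  gamma is a chain here and gamma is conditioned on, so the path is blocked at gamma.
Path 5: kappa → gamma → delta ← zeta
  gamma is a chain here and gamma is conditioned on, so the path is blocked at gamma.
Because an active path exists, kappa and zeta are not d-separated.

No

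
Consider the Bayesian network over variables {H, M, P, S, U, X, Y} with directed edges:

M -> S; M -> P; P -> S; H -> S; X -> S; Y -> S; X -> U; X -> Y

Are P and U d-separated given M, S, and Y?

Enumerating the 4 paths from P to U and testing each for blocking by {M, S, Y}:
  1. P ← M → S ← Y ← X → U — M:fork[blocks]; S:collider[open]; Y:chain[blocks]; X:fork[open] ⇒ blocked
  2. P ← M → S ← X → U — M:fork[blocks]; S:collider[open]; X:fork[open] ⇒ blocked
  3. P → S ← Y ← X → U — S:collider[open]; Y:chain[blocks]; X:fork[open] ⇒ blocked
  4. P → S ← X → U — S:collider[open]; X:fork[open] ⇒ active
At least one path is unblocked, so d-separation fails.

No — P and U are not d-separated given {M, S, Y}.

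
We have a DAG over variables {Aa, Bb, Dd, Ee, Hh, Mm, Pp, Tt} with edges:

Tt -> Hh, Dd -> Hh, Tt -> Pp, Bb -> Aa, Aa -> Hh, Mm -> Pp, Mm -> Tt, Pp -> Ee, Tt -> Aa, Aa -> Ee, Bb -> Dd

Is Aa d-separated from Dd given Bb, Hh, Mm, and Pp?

We examine all 5 paths between Aa and Dd:
Path 1: Aa → Ee ← Pp ← Mm → Tt → Hh ← Dd
  Ee is a collider here and neither Ee nor any of its descendants is conditioned on, so the collider stays closed — the path is blocked at Ee.
Path 2: Aa → Ee ← Pp ← Tt → Hh ← Dd
  Ee is a collider here and neither Ee nor any of its descendants is conditioned on, so the collider stays closed — the path is blocked at Ee.
Path 3: Aa ← Bb → Dd
  Bb is a fork here and Bb is conditioned on, so the path is blocked at Bb.
Path 4: Aa → Hh ← Dd
  Hh is a collider and Hh is conditioned on, which opens it — no node blocks this path, so it is active.
Path 5: Aa ← Tt → Hh ← Dd
  Tt is a fork and Tt is not conditioned on; Hh is a collider and Hh is conditioned on, which opens it — no node blocks this path, so it is active.
At least one path is unblocked, so d-separation fails.

No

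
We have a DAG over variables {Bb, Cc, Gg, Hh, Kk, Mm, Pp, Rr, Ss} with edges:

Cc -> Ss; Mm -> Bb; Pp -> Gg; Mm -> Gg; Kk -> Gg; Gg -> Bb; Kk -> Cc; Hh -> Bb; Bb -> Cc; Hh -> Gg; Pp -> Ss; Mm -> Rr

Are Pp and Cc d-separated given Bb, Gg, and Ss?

No — Pp and Cc are not d-separated given {Bb, Gg, Ss}.

Enumerating the 5 paths from Pp to Cc and testing each for blocking by {Bb, Gg, Ss}:
  1. Pp → Ss ← Cc — Ss:collider[open] ⇒ active
  2. Pp → Gg ← Kk → Cc — Gg:collider[open]; Kk:fork[open] ⇒ active
  3. Pp → Gg → Bb → Cc — Gg:chain[blocks]; Bb:chain[blocks] ⇒ blocked
  4. Pp → Gg ← Hh → Bb → Cc — Gg:collider[open]; Hh:fork[open]; Bb:chain[blocks] ⇒ blocked
  5. Pp → Gg ← Mm → Bb → Cc — Gg:collider[open]; Mm:fork[open]; Bb:chain[blocks] ⇒ blocked
At least one path is unblocked, so d-separation fails.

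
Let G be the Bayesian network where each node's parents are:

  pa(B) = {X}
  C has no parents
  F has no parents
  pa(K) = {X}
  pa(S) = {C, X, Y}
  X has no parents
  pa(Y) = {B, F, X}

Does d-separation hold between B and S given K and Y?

No

4 paths connect B and S; each must be blocked for d-separation to hold:
Path 1: B ← X → S
  X is a fork and X is not conditioned on — no node blocks this path, so it is active.
Path 2: B ← X → Y → S
  Y is a chain here and Y is conditioned on, so the path is blocked at Y.
Path 3: B → Y → S
  Y is a chain here and Y is conditioned on, so the path is blocked at Y.
Path 4: B → Y ← X → S
  Y is a collider and Y is conditioned on, which opens it; X is a fork and X is not conditioned on — no node blocks this path, so it is active.
At least one path is unblocked, so d-separation fails.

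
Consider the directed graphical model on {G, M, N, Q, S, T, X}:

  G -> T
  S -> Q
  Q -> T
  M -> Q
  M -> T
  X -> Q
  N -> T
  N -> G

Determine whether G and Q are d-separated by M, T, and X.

4 paths connect G and Q; each must be blocked for d-separation to hold:
Path 1: G ← N → T ← M → Q
  M is a fork here and M is conditioned on, so the path is blocked at M.
Path 2: G ← N → T ← Q
  N is a fork and N is not conditioned on; T is a collider and T is conditioned on, which opens it — no node blocks this path, so it is active.
Path 3: G → T ← M → Q
  M is a fork here and M is conditioned on, so the path is blocked at M.
Path 4: G → T ← Q
  T is a collider and T is conditioned on, which opens it — no node blocks this path, so it is active.
At least one path is unblocked, so d-separation fails.

No — G and Q are not d-separated given {M, T, X}.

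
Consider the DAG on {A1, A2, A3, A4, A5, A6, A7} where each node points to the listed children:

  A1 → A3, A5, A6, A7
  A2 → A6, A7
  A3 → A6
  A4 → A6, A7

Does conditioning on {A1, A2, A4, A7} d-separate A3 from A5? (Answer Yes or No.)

Enumerating the 4 paths from A3 to A5 and testing each for blocking by {A1, A2, A4, A7}:
  1. A3 → A6 ← A2 → A7 ← A1 → A5 — A6:collider[blocks]; A2:fork[blocks]; A7:collider[open]; A1:fork[blocks] ⇒ blocked
  2. A3 → A6 ← A1 → A5 — A6:collider[blocks]; A1:fork[blocks] ⇒ blocked
  3. A3 → A6 ← A4 → A7 ← A1 → A5 — A6:collider[blocks]; A4:fork[blocks]; A7:collider[open]; A1:fork[blocks] ⇒ blocked
  4. A3 ← A1 → A5 — A1:fork[blocks] ⇒ blocked
Since every path is blocked, d-separation holds.

Yes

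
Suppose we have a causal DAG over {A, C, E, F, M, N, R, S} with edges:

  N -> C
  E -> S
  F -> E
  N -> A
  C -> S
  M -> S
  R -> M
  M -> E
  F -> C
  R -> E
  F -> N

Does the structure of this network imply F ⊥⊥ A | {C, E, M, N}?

5 paths connect F and A; each must be blocked for d-separation to hold:
Path 1: F → E ← R → M → S ← C ← N → A
  M is a chain here and M is conditioned on, so the path is blocked at M.
Path 2: F → E ← M → S ← C ← N → A
  M is a fork here and M is conditioned on, so the path is blocked at M.
Path 3: F → E → S ← C ← N → A
  E is a chain here and E is conditioned on, so the path is blocked at E.
Path 4: F → C ← N → A
  N is a fork here and N is conditioned on, so the path is blocked at N.
Path 5: F → N → A
  N is a chain here and N is conditioned on, so the path is blocked at N.
All paths are blocked; F ⊥ A | {C, E, M, N} holds.

Yes — F and A are d-separated given {C, E, M, N}.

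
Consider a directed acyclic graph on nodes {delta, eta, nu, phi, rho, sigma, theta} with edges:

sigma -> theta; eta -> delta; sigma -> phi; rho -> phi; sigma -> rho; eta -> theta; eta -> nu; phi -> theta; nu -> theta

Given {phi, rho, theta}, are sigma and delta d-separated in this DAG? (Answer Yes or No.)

6 paths connect sigma and delta; each must be blocked for d-separation to hold:
Path 1: sigma → phi → theta ← eta → delta
  phi is a chain here and phi is conditioned on, so the path is blocked at phi.
Path 2: sigma → phi → theta ← nu ← eta → delta
  phi is a chain here and phi is conditioned on, so the path is blocked at phi.
Path 3: sigma → rho → phi → theta ← eta → delta
  rho is a chain here and rho is conditioned on, so the path is blocked at rho.
Path 4: sigma → rho → phi → theta ← nu ← eta → delta
  rho is a chain here and rho is conditioned on, so the path is blocked at rho.
Path 5: sigma → theta ← eta → delta
  theta is a collider and theta is conditioned on, which opens it; eta is a fork and eta is not conditioned on — no node blocks this path, so it is active.
Path 6: sigma → theta ← nu ← eta → delta
  theta is a collider and theta is conditioned on, which opens it; nu is a chain and nu is not conditioned on; eta is a fork and eta is not conditioned on — no node blocks this path, so it is active.
Because an active path exists, sigma and delta are not d-separated.

No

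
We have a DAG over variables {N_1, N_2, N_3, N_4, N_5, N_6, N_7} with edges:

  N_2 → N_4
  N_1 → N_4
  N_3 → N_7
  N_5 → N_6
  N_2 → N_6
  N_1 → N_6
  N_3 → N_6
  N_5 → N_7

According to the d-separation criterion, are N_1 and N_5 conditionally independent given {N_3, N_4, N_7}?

Yes — N_1 and N_5 are d-separated given {N_3, N_4, N_7}.

Enumerating the 4 paths from N_1 to N_5 and testing each for blocking by {N_3, N_4, N_7}:
Path 1: N_1 → N_4 ← N_2 → N_6 ← N_5
  N_6 is a collider here and neither N_6 nor any of its descendants is conditioned on, so the collider stays closed — the path is blocked at N_6.
Path 2: N_1 → N_4 ← N_2 → N_6 ← N_3 → N_7 ← N_5
  N_6 is a collider here and neither N_6 nor any of its descendants is conditioned on, so the collider stays closed — the path is blocked at N_6.
Path 3: N_1 → N_6 ← N_5
  N_6 is a collider here and neither N_6 nor any of its descendants is conditioned on, so the collider stays closed — the path is blocked at N_6.
Path 4: N_1 → N_6 ← N_3 → N_7 ← N_5
  N_6 is a collider here and neither N_6 nor any of its descendants is conditioned on, so the collider stays closed — the path is blocked at N_6.
Every path is blocked, so N_1 and N_5 are d-separated given {N_3, N_4, N_7}.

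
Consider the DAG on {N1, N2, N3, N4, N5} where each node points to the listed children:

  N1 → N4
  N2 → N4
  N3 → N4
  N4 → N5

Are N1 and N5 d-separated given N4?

Yes

The only undirected path from N1 to N5 is:
Path 1: N1 → N4 → N5
  N4 is a chain here and N4 is conditioned on, so the path is blocked at N4.
Since every path is blocked, d-separation holds.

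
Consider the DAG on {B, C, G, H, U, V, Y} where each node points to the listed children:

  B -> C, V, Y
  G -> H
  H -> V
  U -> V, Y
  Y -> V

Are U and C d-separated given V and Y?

Enumerating the 4 paths from U to C and testing each for blocking by {V, Y}:
Path 1: U → V ← B → C
  V is a collider and V is conditioned on, which opens it; B is a fork and B is not conditioned on — no node blocks this path, so it is active.
Path 2: U → V ← Y ← B → C
  Y is a chain here and Y is conditioned on, so the path is blocked at Y.
Path 3: U → Y ← B → C
  Y is a collider and Y is conditioned on, which opens it; B is a fork and B is not conditioned on — no node blocks this path, so it is active.
Path 4: U → Y → V ← B → C
  Y is a chain here and Y is conditioned on, so the path is blocked at Y.
Since the path U → V ← B → C is active, U and C are not d-separated given {V, Y}.

No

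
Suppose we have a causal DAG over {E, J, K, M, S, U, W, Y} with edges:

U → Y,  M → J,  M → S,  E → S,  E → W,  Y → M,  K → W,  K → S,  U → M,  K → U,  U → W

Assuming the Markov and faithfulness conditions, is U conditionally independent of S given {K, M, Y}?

Yes — U and S are d-separated given {K, M, Y}.

Enumerating the 6 paths from U to S and testing each for blocking by {K, M, Y}:
Path 1: U ← K → W ← E → S
  K is a fork here and K is conditioned on, so the path is blocked at K.
Path 2: U ← K → S
  K is a fork here and K is conditioned on, so the path is blocked at K.
Path 3: U → W ← K → S
  W is a collider here and neither W nor any of its descendants is conditioned on, so the collider stays closed — the path is blocked at W.
Path 4: U → W ← E → S
  W is a collider here and neither W nor any of its descendants is conditioned on, so the collider stays closed — the path is blocked at W.
Path 5: U → M → S
  M is a chain here and M is conditioned on, so the path is blocked at M.
Path 6: U → Y → M → S
  Y is a chain here and Y is conditioned on, so the path is blocked at Y.
Since every path is blocked, d-separation holds.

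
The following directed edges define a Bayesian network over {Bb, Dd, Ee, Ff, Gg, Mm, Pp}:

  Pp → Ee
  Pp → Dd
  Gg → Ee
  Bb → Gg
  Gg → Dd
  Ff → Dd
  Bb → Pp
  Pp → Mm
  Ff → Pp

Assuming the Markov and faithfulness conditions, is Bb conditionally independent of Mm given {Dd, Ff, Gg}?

We examine all 4 paths between Bb and Mm:
  1. Bb → Pp → Mm — Pp:chain[open] ⇒ active
  2. Bb → Gg → Dd ← Pp → Mm — Gg:chain[blocks]; Dd:collider[open]; Pp:fork[open] ⇒ blocked
  3. Bb → Gg → Dd ← Ff → Pp → Mm — Gg:chain[blocks]; Dd:collider[open]; Ff:fork[blocks]; Pp:chain[open] ⇒ blocked
  4. Bb → Gg → Ee ← Pp → Mm — Gg:chain[blocks]; Ee:collider[blocks]; Pp:fork[open] ⇒ blocked
Since the path Bb → Pp → Mm is active, Bb and Mm are not d-separated given {Dd, Ff, Gg}.

No — Bb and Mm are not d-separated given {Dd, Ff, Gg}.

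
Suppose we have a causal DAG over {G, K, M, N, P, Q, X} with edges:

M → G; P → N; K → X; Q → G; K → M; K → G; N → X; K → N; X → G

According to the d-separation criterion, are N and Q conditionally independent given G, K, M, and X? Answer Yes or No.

Yes

There are 6 undirected paths between N and Q; checking each against the conditioning set {G, K, M, X}:
  1. N ← K → X → G ← Q — K:fork[blocks]; X:chain[blocks]; G:collider[open] ⇒ blocked
  2. N ← K → M → G ← Q — K:fork[blocks]; M:chain[blocks]; G:collider[open] ⇒ blocked
  3. N ← K → G ← Q — K:fork[blocks]; G:collider[open] ⇒ blocked
  4. N → X ← K → M → G ← Q — X:collider[open]; K:fork[blocks]; M:chain[blocks]; G:collider[open] ⇒ blocked
  5. N → X ← K → G ← Q — X:collider[open]; K:fork[blocks]; G:collider[open] ⇒ blocked
  6. N → X → G ← Q — X:chain[blocks]; G:collider[open] ⇒ blocked
Since every path is blocked, d-separation holds.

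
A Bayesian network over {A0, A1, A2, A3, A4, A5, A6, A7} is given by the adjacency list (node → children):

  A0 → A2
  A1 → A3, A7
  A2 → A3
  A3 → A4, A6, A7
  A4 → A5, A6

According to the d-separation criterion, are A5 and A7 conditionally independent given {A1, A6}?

No

We examine all 4 paths between A5 and A7:
Path 1: A5 ← A4 → A6 ← A3 ← A1 → A7
  A1 is a fork here and A1 is conditioned on, so the path is blocked at A1.
Path 2: A5 ← A4 → A6 ← A3 → A7
  A4 is a fork and A4 is not conditioned on; A6 is a collider and A6 is conditioned on, which opens it; A3 is a fork and A3 is not conditioned on — no node blocks this path, so it is active.
Path 3: A5 ← A4 ← A3 ← A1 → A7
  A1 is a fork here and A1 is conditioned on, so the path is blocked at A1.
Path 4: A5 ← A4 ← A3 → A7
  A4 is a chain and A4 is not conditioned on; A3 is a fork and A3 is not conditioned on — no node blocks this path, so it is active.
At least one path is unblocked, so d-separation fails.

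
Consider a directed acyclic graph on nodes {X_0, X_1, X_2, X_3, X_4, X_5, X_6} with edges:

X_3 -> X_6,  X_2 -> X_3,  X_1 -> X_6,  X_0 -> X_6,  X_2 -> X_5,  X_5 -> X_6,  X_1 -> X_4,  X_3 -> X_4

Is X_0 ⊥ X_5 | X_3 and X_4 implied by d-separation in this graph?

3 paths connect X_0 and X_5; each must be blocked for d-separation to hold:
  1. X_0 → X_6 ← X_1 → X_4 ← X_3 ← X_2 → X_5 — X_6:collider[blocks]; X_1:fork[open]; X_4:collider[open]; X_3:chain[blocks]; X_2:fork[open] ⇒ blocked
  2. X_0 → X_6 ← X_5 — X_6:collider[blocks] ⇒ blocked
  3. X_0 → X_6 ← X_3 ← X_2 → X_5 — X_6:collider[blocks]; X_3:chain[blocks]; X_2:fork[open] ⇒ blocked
Every path is blocked, so X_0 and X_5 are d-separated given {X_3, X_4}.

Yes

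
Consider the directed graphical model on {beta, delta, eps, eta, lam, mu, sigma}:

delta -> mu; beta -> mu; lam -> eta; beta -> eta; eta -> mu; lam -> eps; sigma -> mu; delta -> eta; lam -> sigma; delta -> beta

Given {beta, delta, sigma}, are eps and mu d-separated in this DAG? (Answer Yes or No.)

6 paths connect eps and mu; each must be blocked for d-separation to hold:
Path 1: eps ← lam → sigma → mu
  sigma is a chain here and sigma is conditioned on, so the path is blocked at sigma.
Path 2: eps ← lam → eta → mu
  lam is a fork and lam is not conditioned on; eta is a chain and eta is not conditioned on — no node blocks this path, so it is active.
Path 3: eps ← lam → eta ← beta → mu
  eta is a collider here and neither eta nor any of its descendants is conditioned on, so the collider stays closed — the path is blocked at eta.
Path 4: eps ← lam → eta ← beta ← delta → mu
  eta is a collider here and neither eta nor any of its descendants is conditioned on, so the collider stays closed — the path is blocked at eta.
Path 5: eps ← lam → eta ← delta → mu
  eta is a collider here and neither eta nor any of its descendants is conditioned on, so the collider stays closed — the path is blocked at eta.
Path 6: eps ← lam → eta ← delta → beta → mu
  eta is a collider here and neither eta nor any of its descendants is conditioned on, so the collider stays closed — the path is blocked at eta.
At least one path is unblocked, so d-separation fails.

No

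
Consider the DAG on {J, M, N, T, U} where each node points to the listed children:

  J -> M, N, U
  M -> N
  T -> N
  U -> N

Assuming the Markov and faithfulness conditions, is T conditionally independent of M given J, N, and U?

No

3 paths connect T and M; each must be blocked for d-separation to hold:
Path 1: T → N ← M
  N is a collider and N is conditioned on, which opens it — no node blocks this path, so it is active.
Path 2: T → N ← U ← J → M
  U is a chain here and U is conditioned on, so the path is blocked at U.
Path 3: T → N ← J → M
  J is a fork here and J is conditioned on, so the path is blocked at J.
Because an active path exists, T and M are not d-separated.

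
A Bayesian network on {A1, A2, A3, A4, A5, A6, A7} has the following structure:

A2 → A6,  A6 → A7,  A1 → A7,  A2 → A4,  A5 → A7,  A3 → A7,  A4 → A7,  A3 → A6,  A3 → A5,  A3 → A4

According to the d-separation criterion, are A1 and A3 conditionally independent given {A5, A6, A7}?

Enumerating the 6 paths from A1 to A3 and testing each for blocking by {A5, A6, A7}:
Path 1: A1 → A7 ← A4 ← A2 → A6 ← A3
  A7 is a collider and A7 is conditioned on, which opens it; A4 is a chain and A4 is not conditioned on; A2 is a fork and A2 is not conditioned on; A6 is a collider and A6 is conditioned on, which opens it — no node blocks this path, so it is active.
Path 2: A1 → A7 ← A4 ← A3
  A7 is a collider and A7 is conditioned on, which opens it; A4 is a chain and A4 is not conditioned on — no node blocks this path, so it is active.
Path 3: A1 → A7 ← A5 ← A3
  A5 is a chain here and A5 is conditioned on, so the path is blocked at A5.
Path 4: A1 → A7 ← A3
  A7 is a collider and A7 is conditioned on, which opens it — no node blocks this path, so it is active.
Path 5: A1 → A7 ← A6 ← A2 → A4 ← A3
  A6 is a chain here and A6 is conditioned on, so the path is blocked at A6.
Path 6: A1 → A7 ← A6 ← A3
  A6 is a chain here and A6 is conditioned on, so the path is blocked at A6.
At least one path is unblocked, so d-separation fails.

No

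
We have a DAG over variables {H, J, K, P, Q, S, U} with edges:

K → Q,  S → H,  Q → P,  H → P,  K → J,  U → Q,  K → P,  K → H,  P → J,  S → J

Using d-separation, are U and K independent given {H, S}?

Yes — U and K are d-separated given {H, S}.

6 paths connect U and K; each must be blocked for d-separation to hold:
Path 1: U → Q → P → J ← K
  J is a collider here and neither J nor any of its descendants is conditioned on, so the collider stays closed — the path is blocked at J.
Path 2: U → Q → P → J ← S → H ← K
  J is a collider here and neither J nor any of its descendants is conditioned on, so the collider stays closed — the path is blocked at J.
Path 3: U → Q → P ← H ← K
  P is a collider here and neither P nor any of its descendants is conditioned on, so the collider stays closed — the path is blocked at P.
Path 4: U → Q → P ← H ← S → J ← K
  P is a collider here and neither P nor any of its descendants is conditioned on, so the collider stays closed — the path is blocked at P.
Path 5: U → Q → P ← K
  P is a collider here and neither P nor any of its descendants is conditioned on, so the collider stays closed — the path is blocked at P.
Path 6: U → Q ← K
  Q is a collider here and neither Q nor any of its descendants is conditioned on, so the collider stays closed — the path is blocked at Q.
Since every path is blocked, d-separation holds.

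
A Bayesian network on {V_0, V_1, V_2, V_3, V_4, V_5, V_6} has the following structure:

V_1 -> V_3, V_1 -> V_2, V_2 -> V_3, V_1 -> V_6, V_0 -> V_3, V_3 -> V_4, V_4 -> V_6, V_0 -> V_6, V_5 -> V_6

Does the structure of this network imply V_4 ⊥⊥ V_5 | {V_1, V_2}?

Enumerating the 4 paths from V_4 to V_5 and testing each for blocking by {V_1, V_2}:
Path 1: V_4 → V_6 ← V_5
  V_6 is a collider here and neither V_6 nor any of its descendants is conditioned on, so the collider stays closed — the path is blocked at V_6.
Path 2: V_4 ← V_3 ← V_1 → V_6 ← V_5
  V_1 is a fork here and V_1 is conditioned on, so the path is blocked at V_1.
Path 3: V_4 ← V_3 ← V_2 ← V_1 → V_6 ← V_5
  V_2 is a chain here and V_2 is conditioned on, so the path is blocked at V_2.
Path 4: V_4 ← V_3 ← V_0 → V_6 ← V_5
  V_6 is a collider here and neither V_6 nor any of its descendants is conditioned on, so the collider stays closed — the path is blocked at V_6.
All paths are blocked; V_4 ⊥ V_5 | {V_1, V_2} holds.

Yes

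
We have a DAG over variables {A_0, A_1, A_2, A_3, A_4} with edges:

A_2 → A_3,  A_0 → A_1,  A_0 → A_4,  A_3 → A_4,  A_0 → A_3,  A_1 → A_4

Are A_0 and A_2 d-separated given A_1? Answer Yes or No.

3 paths connect A_0 and A_2; each must be blocked for d-separation to hold:
  1. A_0 → A_3 ← A_2 — A_3:collider[blocks] ⇒ blocked
  2. A_0 → A_1 → A_4 ← A_3 ← A_2 — A_1:chain[blocks]; A_4:collider[blocks]; A_3:chain[open] ⇒ blocked
  3. A_0 → A_4 ← A_3 ← A_2 — A_4:collider[blocks]; A_3:chain[open] ⇒ blocked
All paths are blocked; A_0 ⊥ A_2 | {A_1} holds.

Yes — A_0 and A_2 are d-separated given {A_1}.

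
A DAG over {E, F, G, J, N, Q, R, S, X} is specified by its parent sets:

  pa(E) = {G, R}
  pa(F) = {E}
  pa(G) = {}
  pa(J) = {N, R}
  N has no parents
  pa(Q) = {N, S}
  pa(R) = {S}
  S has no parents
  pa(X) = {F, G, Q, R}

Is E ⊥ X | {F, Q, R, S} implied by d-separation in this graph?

No

Enumerating the 5 paths from E to X and testing each for blocking by {F, Q, R, S}:
Path 1: E ← G → X
  G is a fork and G is not conditioned on — no node blocks this path, so it is active.
Path 2: E ← R ← S → Q → X
  R is a chain here and R is conditioned on, so the path is blocked at R.
Path 3: E ← R → X
  R is a fork here and R is conditioned on, so the path is blocked at R.
Path 4: E ← R → J ← N → Q → X
  R is a fork here and R is conditioned on, so the path is blocked at R.
Path 5: E → F → X
  F is a chain here and F is conditioned on, so the path is blocked at F.
Because an active path exists, E and X are not d-separated.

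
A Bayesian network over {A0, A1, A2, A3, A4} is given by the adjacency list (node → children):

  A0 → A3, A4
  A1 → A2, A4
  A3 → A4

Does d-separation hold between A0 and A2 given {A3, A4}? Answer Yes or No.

No

We examine all 2 paths between A0 and A2:
  1. A0 → A3 → A4 ← A1 → A2 — A3:chain[blocks]; A4:collider[open]; A1:fork[open] ⇒ blocked
  2. A0 → A4 ← A1 → A2 — A4:collider[open]; A1:fork[open] ⇒ active
At least one path is unblocked, so d-separation fails.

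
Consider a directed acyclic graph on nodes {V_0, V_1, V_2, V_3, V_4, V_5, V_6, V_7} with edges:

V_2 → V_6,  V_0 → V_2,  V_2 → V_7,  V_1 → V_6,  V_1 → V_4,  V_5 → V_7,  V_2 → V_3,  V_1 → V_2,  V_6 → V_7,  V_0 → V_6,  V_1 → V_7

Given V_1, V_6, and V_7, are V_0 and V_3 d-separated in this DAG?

We examine all 6 paths between V_0 and V_3:
  1. V_0 → V_6 → V_7 ← V_2 → V_3 — V_6:chain[blocks]; V_7:collider[open]; V_2:fork[open] ⇒ blocked
  2. V_0 → V_6 → V_7 ← V_1 → V_2 → V_3 — V_6:chain[blocks]; V_7:collider[open]; V_1:fork[blocks]; V_2:chain[open] ⇒ blocked
  3. V_0 → V_6 ← V_2 → V_3 — V_6:collider[open]; V_2:fork[open] ⇒ active
  4. V_0 → V_6 ← V_1 → V_7 ← V_2 → V_3 — V_6:collider[open]; V_1:fork[blocks]; V_7:collider[open]; V_2:fork[open] ⇒ blocked
  5. V_0 → V_6 ← V_1 → V_2 → V_3 — V_6:collider[open]; V_1:fork[blocks]; V_2:chain[open] ⇒ blocked
  6. V_0 → V_2 → V_3 — V_2:chain[open] ⇒ active
Since the path V_0 → V_6 ← V_2 → V_3 is active, V_0 and V_3 are not d-separated given {V_1, V_6, V_7}.

No — V_0 and V_3 are not d-separated given {V_1, V_6, V_7}.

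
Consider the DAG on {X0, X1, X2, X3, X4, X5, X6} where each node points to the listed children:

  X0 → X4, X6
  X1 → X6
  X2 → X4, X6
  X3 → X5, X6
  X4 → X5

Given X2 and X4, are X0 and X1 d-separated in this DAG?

3 paths connect X0 and X1; each must be blocked for d-separation to hold:
Path 1: X0 → X6 ← X1
  X6 is a collider here and neither X6 nor any of its descendants is conditioned on, so the collider stays closed — the path is blocked at X6.
Path 2: X0 → X4 → X5 ← X3 → X6 ← X1
  X4 is a chain here and X4 is conditioned on, so the path is blocked at X4.
Path 3: X0 → X4 ← X2 → X6 ← X1
  X2 is a fork here and X2 is conditioned on, so the path is blocked at X2.
Every path is blocked, so X0 and X1 are d-separated given {X2, X4}.

Yes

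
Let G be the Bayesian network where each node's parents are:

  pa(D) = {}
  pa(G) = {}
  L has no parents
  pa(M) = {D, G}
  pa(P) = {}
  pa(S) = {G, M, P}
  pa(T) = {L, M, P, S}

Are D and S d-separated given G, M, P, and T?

We examine all 4 paths between D and S:
Path 1: D → M → T ← P → S
  M is a chain here and M is conditioned on, so the path is blocked at M.
Path 2: D → M → T ← S
  M is a chain here and M is conditioned on, so the path is blocked at M.
Path 3: D → M → S
  M is a chain here and M is conditioned on, so the path is blocked at M.
Path 4: D → M ← G → S
  G is a fork here and G is conditioned on, so the path is blocked at G.
Since every path is blocked, d-separation holds.

Yes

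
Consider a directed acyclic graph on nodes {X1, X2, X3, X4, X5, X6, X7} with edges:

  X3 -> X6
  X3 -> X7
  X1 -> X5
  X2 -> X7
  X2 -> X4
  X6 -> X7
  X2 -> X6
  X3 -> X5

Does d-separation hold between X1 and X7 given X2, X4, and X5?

No

There are 3 undirected paths between X1 and X7; checking each against the conditioning set {X2, X4, X5}:
Path 1: X1 → X5 ← X3 → X6 ← X2 → X7
  X6 is a collider here and neither X6 nor any of its descendants is conditioned on, so the collider stays closed — the path is blocked at X6.
Path 2: X1 → X5 ← X3 → X6 → X7
  X5 is a collider and X5 is conditioned on, which opens it; X3 is a fork and X3 is not conditioned on; X6 is a chain and X6 is not conditioned on — no node blocks this path, so it is active.
Path 3: X1 → X5 ← X3 → X7
  X5 is a collider and X5 is conditioned on, which opens it; X3 is a fork and X3 is not conditioned on — no node blocks this path, so it is active.
Because an active path exists, X1 and X7 are not d-separated.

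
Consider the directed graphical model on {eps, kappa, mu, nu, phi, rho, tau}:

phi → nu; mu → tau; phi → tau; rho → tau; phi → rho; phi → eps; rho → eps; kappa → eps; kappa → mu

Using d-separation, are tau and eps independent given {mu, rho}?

We examine all 5 paths between tau and eps:
Path 1: tau ← rho → eps
  rho is a fork here and rho is conditioned on, so the path is blocked at rho.
Path 2: tau ← rho ← phi → eps
  rho is a chain here and rho is conditioned on, so the path is blocked at rho.
Path 3: tau ← phi → eps
  phi is a fork and phi is not conditioned on — no node blocks this path, so it is active.
Path 4: tau ← phi → rho → eps
  rho is a chain here and rho is conditioned on, so the path is blocked at rho.
Path 5: tau ← mu ← kappa → eps
  mu is a chain here and mu is conditioned on, so the path is blocked at mu.
At least one path is unblocked, so d-separation fails.

No — tau and eps are not d-separated given {mu, rho}.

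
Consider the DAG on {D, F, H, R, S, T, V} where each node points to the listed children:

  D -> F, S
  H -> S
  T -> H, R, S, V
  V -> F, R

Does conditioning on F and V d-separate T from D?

Yes

Enumerating the 4 paths from T to D and testing each for blocking by {F, V}:
Path 1: T → H → S ← D
  S is a collider here and neither S nor any of its descendants is conditioned on, so the collider stays closed — the path is blocked at S.
Path 2: T → S ← D
  S is a collider here and neither S nor any of its descendants is conditioned on, so the collider stays closed — the path is blocked at S.
Path 3: T → R ← V → F ← D
  R is a collider here and neither R nor any of its descendants is conditioned on, so the collider stays closed — the path is blocked at R.
Path 4: T → V → F ← D
  V is a chain here and V is conditioned on, so the path is blocked at V.
Every path is blocked, so T and D are d-separated given {F, V}.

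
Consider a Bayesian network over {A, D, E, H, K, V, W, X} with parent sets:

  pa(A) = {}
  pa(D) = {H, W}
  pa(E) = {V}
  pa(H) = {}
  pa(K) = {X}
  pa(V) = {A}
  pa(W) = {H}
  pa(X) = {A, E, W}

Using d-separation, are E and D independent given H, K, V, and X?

We examine all 4 paths between E and D:
Path 1: E → X ← W ← H → D
  H is a fork here and H is conditioned on, so the path is blocked at H.
Path 2: E → X ← W → D
  X is a collider and X is conditioned on, which opens it; W is a fork and W is not conditioned on — no node blocks this path, so it is active.
Path 3: E ← V ← A → X ← W ← H → D
  V is a chain here and V is conditioned on, so the path is blocked at V.
Path 4: E ← V ← A → X ← W → D
  V is a chain here and V is conditioned on, so the path is blocked at V.
Because an active path exists, E and D are not d-separated.

No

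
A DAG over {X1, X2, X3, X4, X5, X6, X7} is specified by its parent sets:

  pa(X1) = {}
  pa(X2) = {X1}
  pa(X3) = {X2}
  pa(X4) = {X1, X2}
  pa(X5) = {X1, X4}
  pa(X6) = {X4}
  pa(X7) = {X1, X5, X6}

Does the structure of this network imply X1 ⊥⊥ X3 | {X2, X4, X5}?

Enumerating the 6 paths from X1 to X3 and testing each for blocking by {X2, X4, X5}:
  1. X1 → X5 → X7 ← X6 ← X4 ← X2 → X3 — X5:chain[blocks]; X7:collider[blocks]; X6:chain[open]; X4:chain[blocks]; X2:fork[blocks] ⇒ blocked
  2. X1 → X5 ← X4 ← X2 → X3 — X5:collider[open]; X4:chain[blocks]; X2:fork[blocks] ⇒ blocked
  3. X1 → X7 ← X6 ← X4 ← X2 → X3 — X7:collider[blocks]; X6:chain[open]; X4:chain[blocks]; X2:fork[blocks] ⇒ blocked
  4. X1 → X7 ← X5 ← X4 ← X2 → X3 — X7:collider[blocks]; X5:chain[blocks]; X4:chain[blocks]; X2:fork[blocks] ⇒ blocked
  5. X1 → X2 → X3 — X2:chain[blocks] ⇒ blocked
  6. X1 → X4 ← X2 → X3 — X4:collider[open]; X2:fork[blocks] ⇒ blocked
Since every path is blocked, d-separation holds.

Yes — X1 and X3 are d-separated given {X2, X4, X5}.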